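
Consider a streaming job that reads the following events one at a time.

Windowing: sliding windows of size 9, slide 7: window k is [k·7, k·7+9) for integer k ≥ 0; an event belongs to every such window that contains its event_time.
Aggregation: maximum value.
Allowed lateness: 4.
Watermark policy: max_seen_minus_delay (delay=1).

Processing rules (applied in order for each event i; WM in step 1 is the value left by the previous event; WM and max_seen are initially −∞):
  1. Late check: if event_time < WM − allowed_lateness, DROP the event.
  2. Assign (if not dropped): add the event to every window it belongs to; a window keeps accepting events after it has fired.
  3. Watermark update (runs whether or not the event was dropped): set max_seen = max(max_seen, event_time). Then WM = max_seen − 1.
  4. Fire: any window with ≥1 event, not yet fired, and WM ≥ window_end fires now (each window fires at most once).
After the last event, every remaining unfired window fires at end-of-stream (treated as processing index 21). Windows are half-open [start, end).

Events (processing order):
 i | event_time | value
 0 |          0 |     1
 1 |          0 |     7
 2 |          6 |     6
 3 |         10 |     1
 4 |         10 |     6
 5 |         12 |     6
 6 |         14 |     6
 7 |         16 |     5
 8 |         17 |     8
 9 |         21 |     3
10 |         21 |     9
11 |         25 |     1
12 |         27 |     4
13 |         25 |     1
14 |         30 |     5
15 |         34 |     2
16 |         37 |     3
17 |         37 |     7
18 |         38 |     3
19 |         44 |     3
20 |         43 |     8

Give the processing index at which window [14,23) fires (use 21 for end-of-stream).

i=0 t=0 v=1: → [0,9); WM=-1
i=1 t=0 v=7: → [0,9); WM=-1
i=2 t=6 v=6: → [0,9); WM=5
i=3 t=10 v=1: → [7,16); WM=9; [0,9) fires=7
i=4 t=10 v=6: → [7,16); WM=9
i=5 t=12 v=6: → [7,16); WM=11
i=6 t=14 v=6: → [14,23),[7,16); WM=13
i=7 t=16 v=5: → [14,23); WM=15
i=8 t=17 v=8: → [14,23); WM=16; [7,16) fires=6
i=9 t=21 v=3: → [21,30),[14,23); WM=20
i=10 t=21 v=9: → [21,30),[14,23); WM=20
i=11 t=25 v=1: → [21,30); WM=24; [14,23) fires=9
i=12 t=27 v=4: → [21,30); WM=26
i=13 t=25 v=1: → [21,30); WM=26
i=14 t=30 v=5: → [28,37); WM=29
i=15 t=34 v=2: → [28,37); WM=33; [21,30) fires=9
i=16 t=37 v=3: → [35,44); WM=36
i=17 t=37 v=7: → [35,44); WM=36
i=18 t=38 v=3: → [35,44); WM=37; [28,37) fires=5
i=19 t=44 v=3: → [42,51); WM=43
i=20 t=43 v=8: → [42,51),[35,44); WM=43

11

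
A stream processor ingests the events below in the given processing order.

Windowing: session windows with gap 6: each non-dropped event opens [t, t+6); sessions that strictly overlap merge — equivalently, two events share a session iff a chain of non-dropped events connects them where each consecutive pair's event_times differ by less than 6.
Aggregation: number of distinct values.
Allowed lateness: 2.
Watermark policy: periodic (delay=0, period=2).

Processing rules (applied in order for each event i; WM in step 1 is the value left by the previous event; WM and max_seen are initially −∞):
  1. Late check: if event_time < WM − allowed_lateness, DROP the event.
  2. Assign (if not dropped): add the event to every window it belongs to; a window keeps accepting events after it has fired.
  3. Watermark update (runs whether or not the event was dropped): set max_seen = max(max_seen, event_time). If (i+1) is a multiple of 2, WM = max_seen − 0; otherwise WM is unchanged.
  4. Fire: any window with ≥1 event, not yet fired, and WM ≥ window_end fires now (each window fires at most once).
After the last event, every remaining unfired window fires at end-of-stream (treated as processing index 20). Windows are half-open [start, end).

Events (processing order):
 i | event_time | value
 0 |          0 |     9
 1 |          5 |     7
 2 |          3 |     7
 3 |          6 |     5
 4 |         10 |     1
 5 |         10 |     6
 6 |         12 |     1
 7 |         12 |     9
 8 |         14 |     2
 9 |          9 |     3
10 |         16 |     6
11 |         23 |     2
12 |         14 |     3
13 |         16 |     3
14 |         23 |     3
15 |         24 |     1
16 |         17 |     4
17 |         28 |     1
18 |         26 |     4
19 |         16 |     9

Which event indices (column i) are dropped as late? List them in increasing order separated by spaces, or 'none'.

9 12 13 16 19

i=0 t=0 v=9: → [0,6); WM=−∞
i=1 t=5 v=7: → [0,11); WM=5
i=2 t=3 v=7: → [0,11); WM=5
i=3 t=6 v=5: → [0,12); WM=6
i=4 t=10 v=1: → [0,16); WM=6
i=5 t=10 v=6: → [0,16); WM=10
i=6 t=12 v=1: → [0,18); WM=10
i=7 t=12 v=9: → [0,18); WM=12
i=8 t=14 v=2: → [0,20); WM=12
i=9 t=9 v=3: DROP (t<12-2); WM=14
i=10 t=16 v=6: → [0,22); WM=14
i=11 t=23 v=2: → [23,29); WM=23
i=12 t=14 v=3: DROP (t<23-2); WM=23
i=13 t=16 v=3: DROP (t<23-2); WM=23
i=14 t=23 v=3: → [23,29); WM=23
i=15 t=24 v=1: → [23,30); WM=24
i=16 t=17 v=4: DROP (t<24-2); WM=24
i=17 t=28 v=1: → [23,34); WM=28
i=18 t=26 v=4: → [23,34); WM=28
i=19 t=16 v=9: DROP (t<28-2); WM=28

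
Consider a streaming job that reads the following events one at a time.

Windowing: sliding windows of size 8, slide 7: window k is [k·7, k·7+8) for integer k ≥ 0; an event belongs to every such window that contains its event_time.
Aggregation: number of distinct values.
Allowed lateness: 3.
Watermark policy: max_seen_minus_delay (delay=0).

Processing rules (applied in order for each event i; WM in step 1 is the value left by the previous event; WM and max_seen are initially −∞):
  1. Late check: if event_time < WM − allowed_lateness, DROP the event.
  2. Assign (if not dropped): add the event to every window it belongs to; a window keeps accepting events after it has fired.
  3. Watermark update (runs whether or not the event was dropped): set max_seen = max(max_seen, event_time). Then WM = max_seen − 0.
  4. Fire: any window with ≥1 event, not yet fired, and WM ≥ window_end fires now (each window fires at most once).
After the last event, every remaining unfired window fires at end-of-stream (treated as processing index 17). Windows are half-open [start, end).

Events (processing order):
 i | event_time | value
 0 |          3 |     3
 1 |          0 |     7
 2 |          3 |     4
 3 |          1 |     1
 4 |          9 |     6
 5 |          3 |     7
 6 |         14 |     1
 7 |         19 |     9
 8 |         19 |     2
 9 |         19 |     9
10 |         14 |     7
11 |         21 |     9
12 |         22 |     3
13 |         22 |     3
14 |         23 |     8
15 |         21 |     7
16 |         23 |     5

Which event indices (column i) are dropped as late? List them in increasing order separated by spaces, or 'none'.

5 10

i=0 t=3 v=3: → [0,8); WM=3
i=1 t=0 v=7: → [0,8); WM=3
i=2 t=3 v=4: → [0,8); WM=3
i=3 t=1 v=1: → [0,8); WM=3
i=4 t=9 v=6: → [7,15); WM=9; [0,8) fires=4
i=5 t=3 v=7: DROP (t<9-3); WM=9
i=6 t=14 v=1: → [14,22),[7,15); WM=14
i=7 t=19 v=9: → [14,22); WM=19; [7,15) fires=2
i=8 t=19 v=2: → [14,22); WM=19
i=9 t=19 v=9: → [14,22); WM=19
i=10 t=14 v=7: DROP (t<19-3); WM=19
i=11 t=21 v=9: → [21,29),[14,22); WM=21
i=12 t=22 v=3: → [21,29); WM=22; [14,22) fires=3
i=13 t=22 v=3: → [21,29); WM=22
i=14 t=23 v=8: → [21,29); WM=23
i=15 t=21 v=7: → [21,29),[14,22); WM=23
i=16 t=23 v=5: → [21,29); WM=23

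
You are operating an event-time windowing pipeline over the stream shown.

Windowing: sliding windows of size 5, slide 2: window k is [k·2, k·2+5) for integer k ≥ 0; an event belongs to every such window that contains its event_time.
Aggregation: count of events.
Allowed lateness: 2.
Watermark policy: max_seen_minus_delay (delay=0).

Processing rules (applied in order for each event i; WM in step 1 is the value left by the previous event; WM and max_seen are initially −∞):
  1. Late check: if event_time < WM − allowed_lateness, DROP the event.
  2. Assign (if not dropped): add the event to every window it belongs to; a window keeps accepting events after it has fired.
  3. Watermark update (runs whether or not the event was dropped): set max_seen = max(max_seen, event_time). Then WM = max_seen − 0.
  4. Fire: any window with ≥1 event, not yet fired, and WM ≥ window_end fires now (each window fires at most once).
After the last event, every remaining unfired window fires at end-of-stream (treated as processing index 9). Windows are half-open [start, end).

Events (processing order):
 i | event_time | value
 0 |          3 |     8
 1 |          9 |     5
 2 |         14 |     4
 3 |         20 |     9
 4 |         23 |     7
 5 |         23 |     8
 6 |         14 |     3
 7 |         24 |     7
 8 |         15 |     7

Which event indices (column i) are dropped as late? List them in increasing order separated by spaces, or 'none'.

i=0 t=3 v=8: → [2,7),[0,5); WM=3
i=1 t=9 v=5: → [8,13),[6,11); WM=9; [0,5) fires=1 [2,7) fires=1
i=2 t=14 v=4: → [14,19),[12,17),[10,15); WM=14; [6,11) fires=1 [8,13) fires=1
i=3 t=20 v=9: → [20,25),[18,23),[16,21); WM=20; [10,15) fires=1 [12,17) fires=1 [14,19) fires=1
i=4 t=23 v=7: → [22,27),[20,25); WM=23; [16,21) fires=1 [18,23) fires=1
i=5 t=23 v=8: → [22,27),[20,25); WM=23
i=6 t=14 v=3: DROP (t<23-2); WM=23
i=7 t=24 v=7: → [24,29),[22,27),[20,25); WM=24
i=8 t=15 v=7: DROP (t<24-2); WM=24

6 8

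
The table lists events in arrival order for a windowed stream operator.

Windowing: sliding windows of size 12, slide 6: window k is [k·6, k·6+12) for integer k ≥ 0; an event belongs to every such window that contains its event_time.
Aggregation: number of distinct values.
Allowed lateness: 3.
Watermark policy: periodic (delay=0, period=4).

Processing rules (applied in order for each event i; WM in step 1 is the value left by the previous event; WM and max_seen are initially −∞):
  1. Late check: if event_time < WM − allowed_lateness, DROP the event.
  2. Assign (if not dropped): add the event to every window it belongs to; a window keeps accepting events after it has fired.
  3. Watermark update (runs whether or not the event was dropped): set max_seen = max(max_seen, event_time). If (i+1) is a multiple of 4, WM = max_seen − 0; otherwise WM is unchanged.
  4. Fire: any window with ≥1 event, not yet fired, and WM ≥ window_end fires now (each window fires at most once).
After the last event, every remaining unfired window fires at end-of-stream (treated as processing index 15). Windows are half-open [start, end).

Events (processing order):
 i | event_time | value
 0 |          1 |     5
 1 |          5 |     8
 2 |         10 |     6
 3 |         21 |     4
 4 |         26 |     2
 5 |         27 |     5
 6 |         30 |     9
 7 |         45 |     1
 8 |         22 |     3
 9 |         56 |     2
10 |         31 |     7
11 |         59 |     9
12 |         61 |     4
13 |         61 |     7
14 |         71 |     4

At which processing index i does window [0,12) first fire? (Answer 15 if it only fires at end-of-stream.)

3

i=0 t=1 v=5: → [0,12); WM=−∞
i=1 t=5 v=8: → [0,12); WM=−∞
i=2 t=10 v=6: → [6,18),[0,12); WM=−∞
i=3 t=21 v=4: → [18,30),[12,24); WM=21; [0,12) fires=3 [6,18) fires=1
i=4 t=26 v=2: → [24,36),[18,30); WM=21
i=5 t=27 v=5: → [24,36),[18,30); WM=21
i=6 t=30 v=9: → [30,42),[24,36); WM=21
i=7 t=45 v=1: → [42,54),[36,48); WM=45; [12,24) fires=1 [18,30) fires=3 [24,36) fires=3 [30,42) fires=1
i=8 t=22 v=3: DROP (t<45-3); WM=45
i=9 t=56 v=2: → [54,66),[48,60); WM=45
i=10 t=31 v=7: DROP (t<45-3); WM=45
i=11 t=59 v=9: → [54,66),[48,60); WM=59; [36,48) fires=1 [42,54) fires=1
i=12 t=61 v=4: → [60,72),[54,66); WM=59
i=13 t=61 v=7: → [60,72),[54,66); WM=59
i=14 t=71 v=4: → [66,78),[60,72); WM=59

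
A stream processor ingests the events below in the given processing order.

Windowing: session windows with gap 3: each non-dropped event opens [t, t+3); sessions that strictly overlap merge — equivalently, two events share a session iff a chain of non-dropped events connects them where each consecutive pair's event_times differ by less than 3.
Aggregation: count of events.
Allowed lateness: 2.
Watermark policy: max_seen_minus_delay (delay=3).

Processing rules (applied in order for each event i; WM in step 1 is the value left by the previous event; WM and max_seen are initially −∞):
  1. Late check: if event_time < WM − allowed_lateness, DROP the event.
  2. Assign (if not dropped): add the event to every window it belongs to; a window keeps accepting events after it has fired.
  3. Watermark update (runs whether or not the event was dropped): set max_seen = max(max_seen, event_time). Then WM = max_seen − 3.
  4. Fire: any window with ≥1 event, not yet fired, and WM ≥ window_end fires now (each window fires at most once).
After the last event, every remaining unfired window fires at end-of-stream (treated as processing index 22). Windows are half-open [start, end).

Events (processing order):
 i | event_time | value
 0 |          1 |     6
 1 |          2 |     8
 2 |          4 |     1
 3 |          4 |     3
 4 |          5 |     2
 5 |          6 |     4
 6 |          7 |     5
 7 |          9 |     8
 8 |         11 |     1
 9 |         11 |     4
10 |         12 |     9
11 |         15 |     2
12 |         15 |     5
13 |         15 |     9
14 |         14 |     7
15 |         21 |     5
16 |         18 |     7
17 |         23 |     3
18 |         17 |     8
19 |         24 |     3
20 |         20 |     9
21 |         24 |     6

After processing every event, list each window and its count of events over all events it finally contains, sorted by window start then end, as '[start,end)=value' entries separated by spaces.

i=0 t=1 v=6: → [1,4); WM=-2
i=1 t=2 v=8: → [1,5); WM=-1
i=2 t=4 v=1: → [1,7); WM=1
i=3 t=4 v=3: → [1,7); WM=1
i=4 t=5 v=2: → [1,8); WM=2
i=5 t=6 v=4: → [1,9); WM=3
i=6 t=7 v=5: → [1,10); WM=4
i=7 t=9 v=8: → [1,12); WM=6
i=8 t=11 v=1: → [1,14); WM=8
i=9 t=11 v=4: → [1,14); WM=8
i=10 t=12 v=9: → [1,15); WM=9
i=11 t=15 v=2: → [15,18); WM=12
i=12 t=15 v=5: → [15,18); WM=12
i=13 t=15 v=9: → [15,18); WM=12
i=14 t=14 v=7: → [1,18); WM=12
i=15 t=21 v=5: → [21,24); WM=18
i=16 t=18 v=7: → [18,21); WM=18
i=17 t=23 v=3: → [21,26); WM=20
i=18 t=17 v=8: DROP (t<20-2); WM=20
i=19 t=24 v=3: → [21,27); WM=21
i=20 t=20 v=9: → [18,27); WM=21
i=21 t=24 v=6: → [18,27); WM=21

[1,18)=15 [18,27)=6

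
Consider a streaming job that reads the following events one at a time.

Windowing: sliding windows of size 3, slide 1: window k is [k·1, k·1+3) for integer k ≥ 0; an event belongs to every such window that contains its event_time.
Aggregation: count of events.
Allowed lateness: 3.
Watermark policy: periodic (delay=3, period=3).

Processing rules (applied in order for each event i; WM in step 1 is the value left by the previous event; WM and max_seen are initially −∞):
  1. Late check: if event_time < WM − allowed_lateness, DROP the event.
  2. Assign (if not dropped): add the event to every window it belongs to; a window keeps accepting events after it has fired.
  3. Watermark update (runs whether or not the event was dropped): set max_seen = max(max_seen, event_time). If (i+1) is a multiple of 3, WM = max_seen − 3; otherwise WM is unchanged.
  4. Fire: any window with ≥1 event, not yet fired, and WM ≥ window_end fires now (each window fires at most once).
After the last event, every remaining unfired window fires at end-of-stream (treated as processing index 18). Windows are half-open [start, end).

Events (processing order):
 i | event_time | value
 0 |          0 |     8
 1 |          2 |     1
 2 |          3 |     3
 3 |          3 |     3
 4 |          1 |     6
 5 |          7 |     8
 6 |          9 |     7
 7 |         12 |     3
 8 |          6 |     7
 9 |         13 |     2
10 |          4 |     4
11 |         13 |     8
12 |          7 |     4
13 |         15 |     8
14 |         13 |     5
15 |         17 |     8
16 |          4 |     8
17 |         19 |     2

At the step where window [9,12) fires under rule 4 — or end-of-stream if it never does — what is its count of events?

1

i=0 t=0 v=8: → [0,3); WM=−∞
i=1 t=2 v=1: → [2,5),[1,4),[0,3); WM=−∞
i=2 t=3 v=3: → [3,6),[2,5),[1,4); WM=0
i=3 t=3 v=3: → [3,6),[2,5),[1,4); WM=0
i=4 t=1 v=6: → [1,4),[0,3); WM=0
i=5 t=7 v=8: → [7,10),[6,9),[5,8); WM=4; [0,3) fires=3 [1,4) fires=4
i=6 t=9 v=7: → [9,12),[8,11),[7,10); WM=4
i=7 t=12 v=3: → [12,15),[11,14),[10,13); WM=4
i=8 t=6 v=7: → [6,9),[5,8),[4,7); WM=9; [2,5) fires=3 [3,6) fires=2 [4,7) fires=1 [5,8) fires=2 [6,9) fires=2
i=9 t=13 v=2: → [13,16),[12,15),[11,14); WM=9
i=10 t=4 v=4: DROP (t<9-3); WM=9
i=11 t=13 v=8: → [13,16),[12,15),[11,14); WM=10; [7,10) fires=2
i=12 t=7 v=4: → [7,10),[6,9),[5,8); WM=10
i=13 t=15 v=8: → [15,18),[14,17),[13,16); WM=10
i=14 t=13 v=5: → [13,16),[12,15),[11,14); WM=12; [8,11) fires=1 [9,12) fires=1
i=15 t=17 v=8: → [17,20),[16,19),[15,18); WM=12
i=16 t=4 v=8: DROP (t<12-3); WM=12
i=17 t=19 v=2: → [19,22),[18,21),[17,20); WM=16; [10,13) fires=1 [11,14) fires=4 [12,15) fires=4 [13,16) fires=4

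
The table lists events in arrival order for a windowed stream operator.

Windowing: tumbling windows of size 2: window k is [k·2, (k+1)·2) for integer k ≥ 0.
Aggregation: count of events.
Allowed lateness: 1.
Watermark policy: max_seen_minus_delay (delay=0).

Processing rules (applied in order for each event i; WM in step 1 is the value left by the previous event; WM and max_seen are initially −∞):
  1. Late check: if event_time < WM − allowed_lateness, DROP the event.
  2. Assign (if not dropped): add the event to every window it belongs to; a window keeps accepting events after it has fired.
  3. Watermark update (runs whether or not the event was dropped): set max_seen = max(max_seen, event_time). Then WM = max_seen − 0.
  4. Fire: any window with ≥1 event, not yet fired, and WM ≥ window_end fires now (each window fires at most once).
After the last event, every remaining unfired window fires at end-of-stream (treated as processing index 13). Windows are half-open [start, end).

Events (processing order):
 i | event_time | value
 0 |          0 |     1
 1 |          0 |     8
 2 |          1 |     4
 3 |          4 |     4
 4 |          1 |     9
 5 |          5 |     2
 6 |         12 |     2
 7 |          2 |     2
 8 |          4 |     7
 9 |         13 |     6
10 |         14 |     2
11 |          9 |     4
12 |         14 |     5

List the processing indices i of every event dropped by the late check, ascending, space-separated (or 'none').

4 7 8 11

i=0 t=0 v=1: → [0,2); WM=0
i=1 t=0 v=8: → [0,2); WM=0
i=2 t=1 v=4: → [0,2); WM=1
i=3 t=4 v=4: → [4,6); WM=4; [0,2) fires=3
i=4 t=1 v=9: DROP (t<4-1); WM=4
i=5 t=5 v=2: → [4,6); WM=5
i=6 t=12 v=2: → [12,14); WM=12; [4,6) fires=2
i=7 t=2 v=2: DROP (t<12-1); WM=12
i=8 t=4 v=7: DROP (t<12-1); WM=12
i=9 t=13 v=6: → [12,14); WM=13
i=10 t=14 v=2: → [14,16); WM=14; [12,14) fires=2
i=11 t=9 v=4: DROP (t<14-1); WM=14
i=12 t=14 v=5: → [14,16); WM=14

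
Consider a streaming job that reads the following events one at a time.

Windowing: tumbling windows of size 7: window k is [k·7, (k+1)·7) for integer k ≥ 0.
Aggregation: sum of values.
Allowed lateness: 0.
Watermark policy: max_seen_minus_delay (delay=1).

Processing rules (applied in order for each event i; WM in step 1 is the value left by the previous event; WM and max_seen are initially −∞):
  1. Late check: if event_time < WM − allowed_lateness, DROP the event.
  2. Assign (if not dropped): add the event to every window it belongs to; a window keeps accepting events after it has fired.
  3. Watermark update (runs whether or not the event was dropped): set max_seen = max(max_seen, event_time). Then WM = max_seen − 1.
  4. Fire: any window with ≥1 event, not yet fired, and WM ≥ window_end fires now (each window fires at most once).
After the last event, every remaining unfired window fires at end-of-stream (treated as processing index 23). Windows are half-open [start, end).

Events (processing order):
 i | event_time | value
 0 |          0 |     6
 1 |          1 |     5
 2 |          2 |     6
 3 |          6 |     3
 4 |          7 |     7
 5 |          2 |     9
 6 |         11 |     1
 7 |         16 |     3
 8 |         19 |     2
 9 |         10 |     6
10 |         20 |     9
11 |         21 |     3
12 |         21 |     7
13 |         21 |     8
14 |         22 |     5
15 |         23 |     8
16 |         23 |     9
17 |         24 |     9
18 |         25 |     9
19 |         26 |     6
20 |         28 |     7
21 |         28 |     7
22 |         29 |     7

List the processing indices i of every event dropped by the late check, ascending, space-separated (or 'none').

5 9

i=0 t=0 v=6: → [0,7); WM=-1
i=1 t=1 v=5: → [0,7); WM=0
i=2 t=2 v=6: → [0,7); WM=1
i=3 t=6 v=3: → [0,7); WM=5
i=4 t=7 v=7: → [7,14); WM=6
i=5 t=2 v=9: DROP (t<6-0); WM=6
i=6 t=11 v=1: → [7,14); WM=10; [0,7) fires=20
i=7 t=16 v=3: → [14,21); WM=15; [7,14) fires=8
i=8 t=19 v=2: → [14,21); WM=18
i=9 t=10 v=6: DROP (t<18-0); WM=18
i=10 t=20 v=9: → [14,21); WM=19
i=11 t=21 v=3: → [21,28); WM=20
i=12 t=21 v=7: → [21,28); WM=20
i=13 t=21 v=8: → [21,28); WM=20
i=14 t=22 v=5: → [21,28); WM=21; [14,21) fires=14
i=15 t=23 v=8: → [21,28); WM=22
i=16 t=23 v=9: → [21,28); WM=22
i=17 t=24 v=9: → [21,28); WM=23
i=18 t=25 v=9: → [21,28); WM=24
i=19 t=26 v=6: → [21,28); WM=25
i=20 t=28 v=7: → [28,35); WM=27
i=21 t=28 v=7: → [28,35); WM=27
i=22 t=29 v=7: → [28,35); WM=28; [21,28) fires=64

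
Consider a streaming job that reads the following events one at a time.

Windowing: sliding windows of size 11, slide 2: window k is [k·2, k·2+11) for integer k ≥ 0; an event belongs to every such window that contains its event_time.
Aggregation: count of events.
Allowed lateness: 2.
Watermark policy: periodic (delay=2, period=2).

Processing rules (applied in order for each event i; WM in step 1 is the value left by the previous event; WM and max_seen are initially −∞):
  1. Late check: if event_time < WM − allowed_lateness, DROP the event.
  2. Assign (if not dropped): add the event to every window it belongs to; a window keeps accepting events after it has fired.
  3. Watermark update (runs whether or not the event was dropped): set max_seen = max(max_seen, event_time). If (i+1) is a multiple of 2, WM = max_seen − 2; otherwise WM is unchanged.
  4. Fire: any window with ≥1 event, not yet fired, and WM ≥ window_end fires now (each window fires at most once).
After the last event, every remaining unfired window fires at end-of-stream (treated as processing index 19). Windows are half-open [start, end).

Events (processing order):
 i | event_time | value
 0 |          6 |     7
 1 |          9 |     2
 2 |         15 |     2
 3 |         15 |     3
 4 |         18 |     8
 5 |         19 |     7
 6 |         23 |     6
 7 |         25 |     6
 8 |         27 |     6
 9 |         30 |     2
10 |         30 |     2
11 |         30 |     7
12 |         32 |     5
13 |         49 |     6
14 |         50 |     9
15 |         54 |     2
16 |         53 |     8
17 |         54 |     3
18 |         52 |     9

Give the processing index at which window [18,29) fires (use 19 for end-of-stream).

13

i=0 t=6 v=7: → [6,17),[4,15),[2,13),[0,11); WM=−∞
i=1 t=9 v=2: → [8,19),[6,17),[4,15),[2,13),[0,11); WM=7
i=2 t=15 v=2: → [14,25),[12,23),[10,21),[8,19),[6,17); WM=7
i=3 t=15 v=3: → [14,25),[12,23),[10,21),[8,19),[6,17); WM=13; [0,11) fires=2 [2,13) fires=2
i=4 t=18 v=8: → [18,29),[16,27),[14,25),[12,23),[10,21),[8,19); WM=13
i=5 t=19 v=7: → [18,29),[16,27),[14,25),[12,23),[10,21); WM=17; [4,15) fires=2 [6,17) fires=4
i=6 t=23 v=6: → [22,33),[20,31),[18,29),[16,27),[14,25); WM=17
i=7 t=25 v=6: → [24,35),[22,33),[20,31),[18,29),[16,27); WM=23; [8,19) fires=4 [10,21) fires=4 [12,23) fires=4
i=8 t=27 v=6: → [26,37),[24,35),[22,33),[20,31),[18,29); WM=23
i=9 t=30 v=2: → [30,41),[28,39),[26,37),[24,35),[22,33),[20,31); WM=28; [14,25) fires=5 [16,27) fires=4
i=10 t=30 v=2: → [30,41),[28,39),[26,37),[24,35),[22,33),[20,31); WM=28
i=11 t=30 v=7: → [30,41),[28,39),[26,37),[24,35),[22,33),[20,31); WM=28
i=12 t=32 v=5: → [32,43),[30,41),[28,39),[26,37),[24,35),[22,33); WM=28
i=13 t=49 v=6: → [48,59),[46,57),[44,55),[42,53),[40,51); WM=47; [18,29) fires=5 [20,31) fires=6 [22,33) fires=7 [24,35) fires=6 [26,37) fires=5 [28,39) fires=4 [30,41) fires=4 [32,43) fires=1
i=14 t=50 v=9: → [50,61),[48,59),[46,57),[44,55),[42,53),[40,51); WM=47
i=15 t=54 v=2: → [54,65),[52,63),[50,61),[48,59),[46,57),[44,55); WM=52; [40,51) fires=2
i=16 t=53 v=8: → [52,63),[50,61),[48,59),[46,57),[44,55); WM=52
i=17 t=54 v=3: → [54,65),[52,63),[50,61),[48,59),[46,57),[44,55); WM=52
i=18 t=52 v=9: → [52,63),[50,61),[48,59),[46,57),[44,55),[42,53); WM=52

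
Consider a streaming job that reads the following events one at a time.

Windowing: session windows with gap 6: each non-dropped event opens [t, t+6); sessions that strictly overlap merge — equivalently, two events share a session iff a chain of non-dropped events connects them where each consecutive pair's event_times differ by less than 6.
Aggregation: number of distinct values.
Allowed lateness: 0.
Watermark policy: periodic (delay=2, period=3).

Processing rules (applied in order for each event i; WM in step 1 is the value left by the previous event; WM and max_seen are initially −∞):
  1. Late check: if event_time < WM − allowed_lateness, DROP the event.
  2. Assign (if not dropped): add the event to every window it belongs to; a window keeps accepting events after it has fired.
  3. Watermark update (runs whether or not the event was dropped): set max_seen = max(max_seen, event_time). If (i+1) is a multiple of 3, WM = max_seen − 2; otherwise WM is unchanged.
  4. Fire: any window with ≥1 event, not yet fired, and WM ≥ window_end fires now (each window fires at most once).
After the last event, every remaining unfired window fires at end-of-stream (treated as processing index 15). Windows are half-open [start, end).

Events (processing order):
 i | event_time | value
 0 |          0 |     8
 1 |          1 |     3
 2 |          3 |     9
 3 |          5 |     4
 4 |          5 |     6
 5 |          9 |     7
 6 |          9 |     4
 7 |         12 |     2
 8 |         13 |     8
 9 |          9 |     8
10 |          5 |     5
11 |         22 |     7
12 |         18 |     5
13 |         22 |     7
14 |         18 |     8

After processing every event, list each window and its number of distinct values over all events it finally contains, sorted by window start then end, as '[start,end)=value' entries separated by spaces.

[0,19)=7 [22,28)=1

i=0 t=0 v=8: → [0,6); WM=−∞
i=1 t=1 v=3: → [0,7); WM=−∞
i=2 t=3 v=9: → [0,9); WM=1
i=3 t=5 v=4: → [0,11); WM=1
i=4 t=5 v=6: → [0,11); WM=1
i=5 t=9 v=7: → [0,15); WM=7
i=6 t=9 v=4: → [0,15); WM=7
i=7 t=12 v=2: → [0,18); WM=7
i=8 t=13 v=8: → [0,19); WM=11
i=9 t=9 v=8: DROP (t<11-0); WM=11
i=10 t=5 v=5: DROP (t<11-0); WM=11
i=11 t=22 v=7: → [22,28); WM=20
i=12 t=18 v=5: DROP (t<20-0); WM=20
i=13 t=22 v=7: → [22,28); WM=20
i=14 t=18 v=8: DROP (t<20-0); WM=20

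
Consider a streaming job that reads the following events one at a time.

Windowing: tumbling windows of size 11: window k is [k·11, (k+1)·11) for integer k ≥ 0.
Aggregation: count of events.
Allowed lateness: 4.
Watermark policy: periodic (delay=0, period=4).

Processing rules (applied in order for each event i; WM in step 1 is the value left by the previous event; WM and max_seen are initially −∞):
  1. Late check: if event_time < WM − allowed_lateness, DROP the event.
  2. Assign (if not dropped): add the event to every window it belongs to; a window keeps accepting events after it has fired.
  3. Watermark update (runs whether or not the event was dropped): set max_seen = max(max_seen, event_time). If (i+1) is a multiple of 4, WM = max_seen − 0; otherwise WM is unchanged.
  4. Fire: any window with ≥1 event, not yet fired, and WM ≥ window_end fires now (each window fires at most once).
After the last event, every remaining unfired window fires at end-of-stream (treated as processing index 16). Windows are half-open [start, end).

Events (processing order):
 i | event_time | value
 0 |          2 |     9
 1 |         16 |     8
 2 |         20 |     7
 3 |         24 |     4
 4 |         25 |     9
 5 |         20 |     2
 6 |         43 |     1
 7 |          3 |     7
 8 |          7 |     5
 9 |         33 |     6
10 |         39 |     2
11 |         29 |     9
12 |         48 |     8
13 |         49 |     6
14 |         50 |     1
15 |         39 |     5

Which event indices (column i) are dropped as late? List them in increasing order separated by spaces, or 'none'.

7 8 9 11

i=0 t=2 v=9: → [0,11); WM=−∞
i=1 t=16 v=8: → [11,22); WM=−∞
i=2 t=20 v=7: → [11,22); WM=−∞
i=3 t=24 v=4: → [22,33); WM=24; [0,11) fires=1 [11,22) fires=2
i=4 t=25 v=9: → [22,33); WM=24
i=5 t=20 v=2: → [11,22); WM=24
i=6 t=43 v=1: → [33,44); WM=24
i=7 t=3 v=7: DROP (t<24-4); WM=43; [22,33) fires=2
i=8 t=7 v=5: DROP (t<43-4); WM=43
i=9 t=33 v=6: DROP (t<43-4); WM=43
i=10 t=39 v=2: → [33,44); WM=43
i=11 t=29 v=9: DROP (t<43-4); WM=43
i=12 t=48 v=8: → [44,55); WM=43
i=13 t=49 v=6: → [44,55); WM=43
i=14 t=50 v=1: → [44,55); WM=43
i=15 t=39 v=5: → [33,44); WM=50; [33,44) fires=3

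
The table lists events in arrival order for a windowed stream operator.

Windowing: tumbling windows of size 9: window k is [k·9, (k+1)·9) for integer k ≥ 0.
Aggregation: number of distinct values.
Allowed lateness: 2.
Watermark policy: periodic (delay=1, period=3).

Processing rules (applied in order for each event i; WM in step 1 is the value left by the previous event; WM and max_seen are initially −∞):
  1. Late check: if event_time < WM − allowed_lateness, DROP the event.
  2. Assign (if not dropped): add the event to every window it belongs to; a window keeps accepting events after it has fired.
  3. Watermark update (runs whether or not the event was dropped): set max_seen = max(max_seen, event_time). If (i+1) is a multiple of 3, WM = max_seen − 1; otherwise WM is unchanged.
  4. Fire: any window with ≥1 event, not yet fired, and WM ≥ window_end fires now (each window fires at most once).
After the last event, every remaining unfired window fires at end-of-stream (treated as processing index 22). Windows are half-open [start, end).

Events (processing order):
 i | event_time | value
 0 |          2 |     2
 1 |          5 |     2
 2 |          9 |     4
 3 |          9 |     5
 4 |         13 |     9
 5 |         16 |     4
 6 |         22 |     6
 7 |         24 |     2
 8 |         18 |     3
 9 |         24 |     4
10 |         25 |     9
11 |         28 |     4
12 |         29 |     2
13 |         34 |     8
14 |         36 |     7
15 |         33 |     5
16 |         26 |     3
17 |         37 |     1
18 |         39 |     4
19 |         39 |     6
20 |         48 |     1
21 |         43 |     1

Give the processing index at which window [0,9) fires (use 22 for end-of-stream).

5

i=0 t=2 v=2: → [0,9); WM=−∞
i=1 t=5 v=2: → [0,9); WM=−∞
i=2 t=9 v=4: → [9,18); WM=8
i=3 t=9 v=5: → [9,18); WM=8
i=4 t=13 v=9: → [9,18); WM=8
i=5 t=16 v=4: → [9,18); WM=15; [0,9) fires=1
i=6 t=22 v=6: → [18,27); WM=15
i=7 t=24 v=2: → [18,27); WM=15
i=8 t=18 v=3: → [18,27); WM=23; [9,18) fires=3
i=9 t=24 v=4: → [18,27); WM=23
i=10 t=25 v=9: → [18,27); WM=23
i=11 t=28 v=4: → [27,36); WM=27; [18,27) fires=5
i=12 t=29 v=2: → [27,36); WM=27
i=13 t=34 v=8: → [27,36); WM=27
i=14 t=36 v=7: → [36,45); WM=35
i=15 t=33 v=5: → [27,36); WM=35
i=16 t=26 v=3: DROP (t<35-2); WM=35
i=17 t=37 v=1: → [36,45); WM=36; [27,36) fires=4
i=18 t=39 v=4: → [36,45); WM=36
i=19 t=39 v=6: → [36,45); WM=36
i=20 t=48 v=1: → [45,54); WM=47; [36,45) fires=4
i=21 t=43 v=1: DROP (t<47-2); WM=47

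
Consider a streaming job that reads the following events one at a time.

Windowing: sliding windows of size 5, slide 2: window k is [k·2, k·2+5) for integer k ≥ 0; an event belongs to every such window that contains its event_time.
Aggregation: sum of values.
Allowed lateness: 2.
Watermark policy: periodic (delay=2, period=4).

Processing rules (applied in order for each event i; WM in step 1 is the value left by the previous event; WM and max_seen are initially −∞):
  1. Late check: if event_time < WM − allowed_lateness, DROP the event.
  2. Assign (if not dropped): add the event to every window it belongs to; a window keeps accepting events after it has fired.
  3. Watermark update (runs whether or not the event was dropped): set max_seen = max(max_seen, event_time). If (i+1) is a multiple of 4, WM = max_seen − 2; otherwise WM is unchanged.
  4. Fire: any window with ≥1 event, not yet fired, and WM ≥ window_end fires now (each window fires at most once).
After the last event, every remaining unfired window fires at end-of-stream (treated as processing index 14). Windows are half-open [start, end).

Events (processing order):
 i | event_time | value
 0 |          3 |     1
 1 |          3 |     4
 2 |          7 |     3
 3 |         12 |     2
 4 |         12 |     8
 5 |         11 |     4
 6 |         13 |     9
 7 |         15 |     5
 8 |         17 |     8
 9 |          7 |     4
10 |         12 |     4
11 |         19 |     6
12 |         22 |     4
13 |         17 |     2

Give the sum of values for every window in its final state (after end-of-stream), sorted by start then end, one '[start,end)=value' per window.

[0,5)=5 [2,7)=5 [4,9)=3 [6,11)=3 [8,13)=18 [10,15)=27 [12,17)=28 [14,19)=15 [16,21)=16 [18,23)=10 [20,25)=4 [22,27)=4

i=0 t=3 v=1: → [2,7),[0,5); WM=−∞
i=1 t=3 v=4: → [2,7),[0,5); WM=−∞
i=2 t=7 v=3: → [6,11),[4,9); WM=−∞
i=3 t=12 v=2: → [12,17),[10,15),[8,13); WM=10; [0,5) fires=5 [2,7) fires=5 [4,9) fires=3
i=4 t=12 v=8: → [12,17),[10,15),[8,13); WM=10
i=5 t=11 v=4: → [10,15),[8,13); WM=10
i=6 t=13 v=9: → [12,17),[10,15); WM=10
i=7 t=15 v=5: → [14,19),[12,17); WM=13; [6,11) fires=3 [8,13) fires=14
i=8 t=17 v=8: → [16,21),[14,19); WM=13
i=9 t=7 v=4: DROP (t<13-2); WM=13
i=10 t=12 v=4: → [12,17),[10,15),[8,13); WM=13
i=11 t=19 v=6: → [18,23),[16,21); WM=17; [10,15) fires=27 [12,17) fires=28
i=12 t=22 v=4: → [22,27),[20,25),[18,23); WM=17
i=13 t=17 v=2: → [16,21),[14,19); WM=17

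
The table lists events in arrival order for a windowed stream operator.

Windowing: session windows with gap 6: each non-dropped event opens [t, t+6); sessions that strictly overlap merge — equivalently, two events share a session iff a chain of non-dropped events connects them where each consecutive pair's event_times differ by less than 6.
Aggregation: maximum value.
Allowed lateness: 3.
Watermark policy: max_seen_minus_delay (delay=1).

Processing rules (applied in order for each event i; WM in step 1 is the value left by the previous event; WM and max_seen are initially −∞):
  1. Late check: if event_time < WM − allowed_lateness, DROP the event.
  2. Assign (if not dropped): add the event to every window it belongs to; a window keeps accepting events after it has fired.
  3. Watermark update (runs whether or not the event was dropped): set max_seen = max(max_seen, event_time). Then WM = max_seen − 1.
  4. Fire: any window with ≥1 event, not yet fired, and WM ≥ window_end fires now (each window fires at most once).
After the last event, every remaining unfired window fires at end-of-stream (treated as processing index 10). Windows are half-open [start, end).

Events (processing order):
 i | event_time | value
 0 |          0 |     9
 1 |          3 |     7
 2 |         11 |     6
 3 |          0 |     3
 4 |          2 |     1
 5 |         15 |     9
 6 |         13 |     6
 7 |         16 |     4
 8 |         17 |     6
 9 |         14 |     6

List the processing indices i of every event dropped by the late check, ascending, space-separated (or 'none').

3 4

i=0 t=0 v=9: → [0,6); WM=-1
i=1 t=3 v=7: → [0,9); WM=2
i=2 t=11 v=6: → [11,17); WM=10
i=3 t=0 v=3: DROP (t<10-3); WM=10
i=4 t=2 v=1: DROP (t<10-3); WM=10
i=5 t=15 v=9: → [11,21); WM=14
i=6 t=13 v=6: → [11,21); WM=14
i=7 t=16 v=4: → [11,22); WM=15
i=8 t=17 v=6: → [11,23); WM=16
i=9 t=14 v=6: → [11,23); WM=16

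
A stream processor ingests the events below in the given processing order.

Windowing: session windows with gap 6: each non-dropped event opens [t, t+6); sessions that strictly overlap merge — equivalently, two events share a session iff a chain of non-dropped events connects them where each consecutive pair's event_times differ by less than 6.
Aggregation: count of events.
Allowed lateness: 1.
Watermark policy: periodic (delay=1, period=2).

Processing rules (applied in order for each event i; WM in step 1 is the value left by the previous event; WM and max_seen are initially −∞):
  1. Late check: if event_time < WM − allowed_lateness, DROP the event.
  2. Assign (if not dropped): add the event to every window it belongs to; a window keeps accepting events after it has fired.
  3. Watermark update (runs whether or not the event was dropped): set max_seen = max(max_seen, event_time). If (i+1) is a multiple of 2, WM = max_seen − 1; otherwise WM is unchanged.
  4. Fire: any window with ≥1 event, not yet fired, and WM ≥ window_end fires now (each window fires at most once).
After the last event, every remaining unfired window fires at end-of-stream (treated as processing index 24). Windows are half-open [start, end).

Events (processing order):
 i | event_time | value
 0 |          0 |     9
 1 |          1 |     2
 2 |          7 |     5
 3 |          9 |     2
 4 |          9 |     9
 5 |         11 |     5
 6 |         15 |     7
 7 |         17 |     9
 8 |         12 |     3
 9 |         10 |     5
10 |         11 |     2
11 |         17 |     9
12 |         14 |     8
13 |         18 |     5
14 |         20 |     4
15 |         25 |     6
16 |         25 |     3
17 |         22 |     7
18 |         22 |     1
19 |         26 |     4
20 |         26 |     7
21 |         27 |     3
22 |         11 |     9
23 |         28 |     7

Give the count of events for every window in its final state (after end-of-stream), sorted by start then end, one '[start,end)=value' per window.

[0,7)=2 [7,34)=15

i=0 t=0 v=9: → [0,6); WM=−∞
i=1 t=1 v=2: → [0,7); WM=0
i=2 t=7 v=5: → [7,13); WM=0
i=3 t=9 v=2: → [7,15); WM=8
i=4 t=9 v=9: → [7,15); WM=8
i=5 t=11 v=5: → [7,17); WM=10
i=6 t=15 v=7: → [7,21); WM=10
i=7 t=17 v=9: → [7,23); WM=16
i=8 t=12 v=3: DROP (t<16-1); WM=16
i=9 t=10 v=5: DROP (t<16-1); WM=16
i=10 t=11 v=2: DROP (t<16-1); WM=16
i=11 t=17 v=9: → [7,23); WM=16
i=12 t=14 v=8: DROP (t<16-1); WM=16
i=13 t=18 v=5: → [7,24); WM=17
i=14 t=20 v=4: → [7,26); WM=17
i=15 t=25 v=6: → [7,31); WM=24
i=16 t=25 v=3: → [7,31); WM=24
i=17 t=22 v=7: DROP (t<24-1); WM=24
i=18 t=22 v=1: DROP (t<24-1); WM=24
i=19 t=26 v=4: → [7,32); WM=25
i=20 t=26 v=7: → [7,32); WM=25
i=21 t=27 v=3: → [7,33); WM=26
i=22 t=11 v=9: DROP (t<26-1); WM=26
i=23 t=28 v=7: → [7,34); WM=27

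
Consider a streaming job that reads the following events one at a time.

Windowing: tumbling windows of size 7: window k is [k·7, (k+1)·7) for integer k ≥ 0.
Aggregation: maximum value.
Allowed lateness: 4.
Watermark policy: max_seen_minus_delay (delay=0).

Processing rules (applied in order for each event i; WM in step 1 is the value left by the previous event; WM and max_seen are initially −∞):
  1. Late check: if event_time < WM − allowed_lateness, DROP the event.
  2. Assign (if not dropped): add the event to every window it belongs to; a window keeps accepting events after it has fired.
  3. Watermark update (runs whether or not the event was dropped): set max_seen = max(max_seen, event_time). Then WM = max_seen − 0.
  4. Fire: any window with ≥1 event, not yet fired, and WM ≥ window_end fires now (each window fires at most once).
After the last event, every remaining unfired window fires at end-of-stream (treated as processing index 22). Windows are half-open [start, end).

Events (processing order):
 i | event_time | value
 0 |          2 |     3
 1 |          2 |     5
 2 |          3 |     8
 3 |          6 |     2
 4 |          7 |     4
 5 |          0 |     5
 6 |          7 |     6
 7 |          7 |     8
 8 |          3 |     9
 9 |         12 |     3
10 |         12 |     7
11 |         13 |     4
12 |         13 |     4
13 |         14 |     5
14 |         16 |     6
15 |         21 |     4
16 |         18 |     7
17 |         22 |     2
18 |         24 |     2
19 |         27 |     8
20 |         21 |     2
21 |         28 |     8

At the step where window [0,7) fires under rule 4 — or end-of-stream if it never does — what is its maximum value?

i=0 t=2 v=3: → [0,7); WM=2
i=1 t=2 v=5: → [0,7); WM=2
i=2 t=3 v=8: → [0,7); WM=3
i=3 t=6 v=2: → [0,7); WM=6
i=4 t=7 v=4: → [7,14); WM=7; [0,7) fires=8
i=5 t=0 v=5: DROP (t<7-4); WM=7
i=6 t=7 v=6: → [7,14); WM=7
i=7 t=7 v=8: → [7,14); WM=7
i=8 t=3 v=9: → [0,7); WM=7
i=9 t=12 v=3: → [7,14); WM=12
i=10 t=12 v=7: → [7,14); WM=12
i=11 t=13 v=4: → [7,14); WM=13
i=12 t=13 v=4: → [7,14); WM=13
i=13 t=14 v=5: → [14,21); WM=14; [7,14) fires=8
i=14 t=16 v=6: → [14,21); WM=16
i=15 t=21 v=4: → [21,28); WM=21; [14,21) fires=6
i=16 t=18 v=7: → [14,21); WM=21
i=17 t=22 v=2: → [21,28); WM=22
i=18 t=24 v=2: → [21,28); WM=24
i=19 t=27 v=8: → [21,28); WM=27
i=20 t=21 v=2: DROP (t<27-4); WM=27
i=21 t=28 v=8: → [28,35); WM=28; [21,28) fires=8

8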